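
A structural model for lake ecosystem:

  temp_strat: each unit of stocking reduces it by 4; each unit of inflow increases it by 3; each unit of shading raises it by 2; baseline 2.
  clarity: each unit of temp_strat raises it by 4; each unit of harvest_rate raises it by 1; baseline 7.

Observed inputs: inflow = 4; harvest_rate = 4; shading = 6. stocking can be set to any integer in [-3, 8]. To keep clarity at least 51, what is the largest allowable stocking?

stocking = 4

Substituting into the temp_strat equation gives temp_strat = -4*stocking + 26.
This gives clarity = -16*stocking + 115.
Require -16*stocking + 115 ≥ 51, so stocking ≤ 4.
The largest integer in [-3, 8] satisfying this is 4.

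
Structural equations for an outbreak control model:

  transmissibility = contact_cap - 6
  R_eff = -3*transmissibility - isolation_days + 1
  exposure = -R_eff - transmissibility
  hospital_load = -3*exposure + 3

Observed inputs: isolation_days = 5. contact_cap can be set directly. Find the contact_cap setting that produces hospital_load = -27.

Substituting into the R_eff equation gives R_eff = -3*contact_cap + 14.
This gives exposure = 2*contact_cap - 8.
Substituting into the hospital_load equation gives hospital_load = -6*contact_cap + 27.
Solve -6*contact_cap + 27 = -27: contact_cap = (-27 - 27) / -6 = 9.

contact_cap = 9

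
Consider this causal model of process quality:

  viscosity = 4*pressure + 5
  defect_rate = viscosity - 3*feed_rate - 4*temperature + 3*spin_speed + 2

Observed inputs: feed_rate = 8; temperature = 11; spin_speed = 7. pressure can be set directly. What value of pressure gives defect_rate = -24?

pressure = 4

Substituting into the defect_rate equation gives defect_rate = 4*pressure - 40.
Solve 4*pressure - 40 = -24: pressure = (-24 + 40) / 4 = 4.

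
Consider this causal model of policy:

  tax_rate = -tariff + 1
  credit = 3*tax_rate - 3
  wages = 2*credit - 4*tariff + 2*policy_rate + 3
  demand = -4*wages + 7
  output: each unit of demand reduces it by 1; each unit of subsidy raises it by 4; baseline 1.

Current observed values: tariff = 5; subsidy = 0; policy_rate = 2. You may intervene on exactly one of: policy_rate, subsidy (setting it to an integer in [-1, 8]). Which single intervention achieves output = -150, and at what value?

Intervening on policy_rate: output = 8*policy_rate - 194. Reaching -150 requires policy_rate = 11/2, not an integer.
Intervening on subsidy: with other inputs at their observed values, output = 4*subsidy - 178. Solving for -150 gives subsidy = 7, within [-1, 8].

set subsidy = 7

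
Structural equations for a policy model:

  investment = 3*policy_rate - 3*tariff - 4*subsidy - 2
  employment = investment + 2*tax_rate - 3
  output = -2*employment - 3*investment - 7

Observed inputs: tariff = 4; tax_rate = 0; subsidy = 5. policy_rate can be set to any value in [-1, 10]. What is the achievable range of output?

19 to 184

Substituting into the investment equation gives investment = 3*policy_rate - 34.
This gives employment = 3*policy_rate - 37.
output becomes -15*policy_rate + 169.
Linear in policy_rate, so extremes are at the endpoints: policy_rate = -1 gives output = 184; policy_rate = 10 gives output = 19.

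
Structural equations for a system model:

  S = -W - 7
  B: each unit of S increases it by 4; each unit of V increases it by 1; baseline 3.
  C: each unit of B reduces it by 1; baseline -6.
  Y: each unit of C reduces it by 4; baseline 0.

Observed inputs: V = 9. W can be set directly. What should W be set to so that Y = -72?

W = 2

Substituting into the B equation gives B = -4*W - 16.
So C = 4*W + 10.
So Y = -16*W - 40.
Solve -16*W - 40 = -72: W = (-72 + 40) / -16 = 2.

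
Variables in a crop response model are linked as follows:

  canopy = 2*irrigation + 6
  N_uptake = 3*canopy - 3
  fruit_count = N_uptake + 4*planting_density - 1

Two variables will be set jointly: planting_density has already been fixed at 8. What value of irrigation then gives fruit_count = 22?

With planting_density held at 8:
Substituting into the N_uptake equation gives N_uptake = 6*irrigation + 15.
So fruit_count = 6*irrigation + 46.
Solve 6*irrigation + 46 = 22: irrigation = (22 - 46) / 6 = -4.

irrigation = -4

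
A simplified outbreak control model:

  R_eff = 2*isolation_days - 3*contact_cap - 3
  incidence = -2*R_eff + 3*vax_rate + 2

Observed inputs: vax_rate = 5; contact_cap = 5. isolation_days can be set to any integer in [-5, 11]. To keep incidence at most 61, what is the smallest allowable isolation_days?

isolation_days = -2

Substituting into the R_eff equation gives R_eff = 2*isolation_days - 18.
Substituting into the incidence equation gives incidence = -4*isolation_days + 53.
Require -4*isolation_days + 53 ≤ 61, so isolation_days ≥ -2.
The smallest integer in [-5, 11] satisfying this is -2.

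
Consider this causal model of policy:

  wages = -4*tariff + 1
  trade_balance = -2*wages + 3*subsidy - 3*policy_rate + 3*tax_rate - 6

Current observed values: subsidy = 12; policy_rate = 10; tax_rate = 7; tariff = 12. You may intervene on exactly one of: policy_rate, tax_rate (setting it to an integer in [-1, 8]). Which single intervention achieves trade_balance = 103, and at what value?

Intervening on policy_rate: trade_balance = -3*policy_rate + 145. Reaching 103 requires policy_rate = 14, outside [-1, 8].
Intervening on tax_rate: with other inputs at their observed values, trade_balance = 3*tax_rate + 94. Solving for 103 gives tax_rate = 3, within [-1, 8].

set tax_rate = 3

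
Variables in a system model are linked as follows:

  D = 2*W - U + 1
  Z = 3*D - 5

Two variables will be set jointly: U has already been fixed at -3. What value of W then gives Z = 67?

With U held at -3:
Substituting into the D equation gives D = 2*W + 4.
This gives Z = 6*W + 7.
Solve 6*W + 7 = 67: W = (67 - 7) / 6 = 10.

W = 10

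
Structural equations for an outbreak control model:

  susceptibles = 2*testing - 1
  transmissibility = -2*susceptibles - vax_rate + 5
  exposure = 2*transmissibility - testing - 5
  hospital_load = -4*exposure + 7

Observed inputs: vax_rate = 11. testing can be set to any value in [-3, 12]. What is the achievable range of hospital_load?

Substituting into the transmissibility equation gives transmissibility = -4*testing - 4.
Substituting into the exposure equation gives exposure = -9*testing - 13.
Substituting into the hospital_load equation gives hospital_load = 36*testing + 59.
Linear in testing, so extremes are at the endpoints: testing = -3 gives hospital_load = -49; testing = 12 gives hospital_load = 491.

-49 to 491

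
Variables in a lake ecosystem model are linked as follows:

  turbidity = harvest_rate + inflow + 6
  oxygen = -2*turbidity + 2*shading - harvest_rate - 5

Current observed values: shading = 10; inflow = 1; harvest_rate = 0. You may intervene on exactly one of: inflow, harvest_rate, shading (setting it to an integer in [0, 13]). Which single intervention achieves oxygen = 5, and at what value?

Intervening on inflow: oxygen = -2*inflow + 3. Reaching 5 requires inflow = -1, outside [0, 13].
Intervening on harvest_rate: oxygen = -3*harvest_rate + 1. Reaching 5 requires harvest_rate = -4/3, not an integer.
Intervening on shading: with other inputs at their observed values, oxygen = 2*shading - 19. Solving for 5 gives shading = 12, within [0, 13].

set shading = 12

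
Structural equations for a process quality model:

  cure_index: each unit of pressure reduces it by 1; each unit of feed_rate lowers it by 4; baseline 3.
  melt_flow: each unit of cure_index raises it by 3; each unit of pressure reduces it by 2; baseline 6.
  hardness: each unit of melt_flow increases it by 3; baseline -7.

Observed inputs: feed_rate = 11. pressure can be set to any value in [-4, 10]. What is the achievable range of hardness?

-508 to -298

Substituting into the cure_index equation gives cure_index = -pressure - 41.
Substituting into the melt_flow equation gives melt_flow = -5*pressure - 117.
Substituting into the hardness equation gives hardness = -15*pressure - 358.
Linear in pressure, so extremes are at the endpoints: pressure = -4 gives hardness = -298; pressure = 10 gives hardness = -508.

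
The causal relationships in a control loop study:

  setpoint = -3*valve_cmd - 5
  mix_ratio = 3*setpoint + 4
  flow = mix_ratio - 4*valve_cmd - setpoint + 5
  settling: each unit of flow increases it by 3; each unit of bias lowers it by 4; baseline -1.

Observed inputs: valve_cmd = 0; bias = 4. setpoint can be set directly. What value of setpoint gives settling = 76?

Intervening on setpoint fixes its value directly, overriding its dependence on valve_cmd.
Substituting into the flow equation gives flow = 2*setpoint + 9.
This gives settling = 6*setpoint + 10.
Solve 6*setpoint + 10 = 76: setpoint = (76 - 10) / 6 = 11.

setpoint = 11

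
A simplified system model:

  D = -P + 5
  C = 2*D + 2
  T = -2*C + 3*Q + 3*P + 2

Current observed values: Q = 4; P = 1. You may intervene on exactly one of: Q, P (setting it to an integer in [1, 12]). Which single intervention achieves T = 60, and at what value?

Intervening on Q: T = 3*Q - 15. Reaching 60 requires Q = 25, outside [1, 12].
Intervening on P: with other inputs at their observed values, T = 7*P - 10. Solving for 60 gives P = 10, within [1, 12].

set P = 10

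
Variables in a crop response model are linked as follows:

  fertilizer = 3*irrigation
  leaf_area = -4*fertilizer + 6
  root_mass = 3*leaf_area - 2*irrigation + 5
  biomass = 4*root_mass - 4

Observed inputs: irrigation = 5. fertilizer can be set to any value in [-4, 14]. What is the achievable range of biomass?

Intervening on fertilizer fixes its value directly, overriding its dependence on irrigation.
Substituting into the root_mass equation gives root_mass = -12*fertilizer + 13.
So biomass = -48*fertilizer + 48.
Linear in fertilizer, so extremes are at the endpoints: fertilizer = -4 gives biomass = 240; fertilizer = 14 gives biomass = -624.

-624 to 240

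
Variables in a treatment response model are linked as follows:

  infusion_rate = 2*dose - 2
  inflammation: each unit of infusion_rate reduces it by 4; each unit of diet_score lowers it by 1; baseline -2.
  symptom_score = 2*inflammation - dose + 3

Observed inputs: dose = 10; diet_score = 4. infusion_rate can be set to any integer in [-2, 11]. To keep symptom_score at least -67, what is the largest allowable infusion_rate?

Intervening on infusion_rate fixes its value directly, overriding its dependence on dose.
Substituting into the inflammation equation gives inflammation = -4*infusion_rate - 6.
Substituting into the symptom_score equation gives symptom_score = -8*infusion_rate - 19.
Require -8*infusion_rate - 19 ≥ -67, so infusion_rate ≤ 6.
The largest integer in [-2, 11] satisfying this is 6.

infusion_rate = 6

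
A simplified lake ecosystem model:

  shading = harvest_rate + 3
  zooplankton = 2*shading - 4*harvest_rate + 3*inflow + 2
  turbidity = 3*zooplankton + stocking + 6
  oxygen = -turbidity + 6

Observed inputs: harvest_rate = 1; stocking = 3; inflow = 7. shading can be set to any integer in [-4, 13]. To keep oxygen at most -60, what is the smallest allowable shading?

shading = 0

Intervening on shading fixes its value directly, overriding its dependence on harvest_rate.
Substituting into the zooplankton equation gives zooplankton = 2*shading + 19.
turbidity becomes 6*shading + 66.
Substituting into the oxygen equation gives oxygen = -6*shading - 60.
Require -6*shading - 60 ≤ -60, so shading ≥ 0.
The smallest integer in [-4, 13] satisfying this is 0.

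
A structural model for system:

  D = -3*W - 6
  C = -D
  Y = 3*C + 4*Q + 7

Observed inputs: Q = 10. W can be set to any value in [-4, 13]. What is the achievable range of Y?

29 to 182

Substituting into the C equation gives C = 3*W + 6.
Substituting into the Y equation gives Y = 9*W + 65.
Linear in W, so extremes are at the endpoints: W = -4 gives Y = 29; W = 13 gives Y = 182.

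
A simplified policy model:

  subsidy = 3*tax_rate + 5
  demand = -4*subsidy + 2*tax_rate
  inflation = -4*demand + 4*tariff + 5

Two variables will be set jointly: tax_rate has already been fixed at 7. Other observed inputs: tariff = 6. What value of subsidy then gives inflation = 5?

With tax_rate held at 7:
Intervening on subsidy fixes its value directly, overriding its dependence on tax_rate.
Substituting into the demand equation gives demand = -4*subsidy + 14.
Substituting into the inflation equation gives inflation = 16*subsidy - 27.
Solve 16*subsidy - 27 = 5: subsidy = (5 + 27) / 16 = 2.

subsidy = 2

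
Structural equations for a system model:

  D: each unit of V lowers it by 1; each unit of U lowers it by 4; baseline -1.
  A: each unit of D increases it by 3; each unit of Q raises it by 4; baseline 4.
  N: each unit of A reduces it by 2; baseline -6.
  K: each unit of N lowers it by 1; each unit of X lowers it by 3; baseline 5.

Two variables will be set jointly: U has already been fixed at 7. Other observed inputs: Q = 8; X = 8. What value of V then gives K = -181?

V = 11

With U held at 7:
Substituting into the D equation gives D = -V - 29.
So A = -3*V - 51.
N becomes 6*V + 96.
Substituting into the K equation gives K = -6*V - 115.
Solve -6*V - 115 = -181: V = (-181 + 115) / -6 = 11.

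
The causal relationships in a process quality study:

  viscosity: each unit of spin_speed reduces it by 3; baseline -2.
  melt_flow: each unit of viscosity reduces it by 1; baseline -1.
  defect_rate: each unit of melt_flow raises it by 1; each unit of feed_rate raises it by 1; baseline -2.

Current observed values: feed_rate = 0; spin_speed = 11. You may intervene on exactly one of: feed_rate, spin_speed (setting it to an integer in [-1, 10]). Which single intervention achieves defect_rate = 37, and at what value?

Intervening on feed_rate: with other inputs at their observed values, defect_rate = feed_rate + 32. Solving for 37 gives feed_rate = 5, within [-1, 10].
Intervening on spin_speed: defect_rate = 3*spin_speed - 1. Reaching 37 requires spin_speed = 38/3, not an integer.

set feed_rate = 5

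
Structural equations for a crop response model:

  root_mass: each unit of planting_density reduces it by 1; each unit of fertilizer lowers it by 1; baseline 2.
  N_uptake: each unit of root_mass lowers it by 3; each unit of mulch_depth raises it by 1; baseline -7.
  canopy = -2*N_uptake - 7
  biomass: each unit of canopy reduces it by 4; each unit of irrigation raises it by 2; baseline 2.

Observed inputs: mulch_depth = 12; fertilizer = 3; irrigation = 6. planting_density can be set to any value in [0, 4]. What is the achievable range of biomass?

106 to 202

Substituting into the root_mass equation gives root_mass = -planting_density - 1.
So N_uptake = 3*planting_density + 8.
Substituting into the canopy equation gives canopy = -6*planting_density - 23.
This gives biomass = 24*planting_density + 106.
Linear in planting_density, so extremes are at the endpoints: planting_density = 0 gives biomass = 106; planting_density = 4 gives biomass = 202.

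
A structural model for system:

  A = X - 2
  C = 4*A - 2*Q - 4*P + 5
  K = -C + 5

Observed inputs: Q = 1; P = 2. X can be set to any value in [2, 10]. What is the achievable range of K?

Substituting into the C equation gives C = 4*X - 13.
Substituting into the K equation gives K = -4*X + 18.
Linear in X, so extremes are at the endpoints: X = 2 gives K = 10; X = 10 gives K = -22.

-22 to 10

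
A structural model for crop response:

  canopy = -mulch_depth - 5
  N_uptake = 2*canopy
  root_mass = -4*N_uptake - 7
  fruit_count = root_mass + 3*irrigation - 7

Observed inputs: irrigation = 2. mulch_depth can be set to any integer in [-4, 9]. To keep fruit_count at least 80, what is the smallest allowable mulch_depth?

Substituting into the N_uptake equation gives N_uptake = -2*mulch_depth - 10.
Substituting into the root_mass equation gives root_mass = 8*mulch_depth + 33.
fruit_count becomes 8*mulch_depth + 32.
Require 8*mulch_depth + 32 ≥ 80, so mulch_depth ≥ 6.
The smallest integer in [-4, 9] satisfying this is 6.

mulch_depth = 6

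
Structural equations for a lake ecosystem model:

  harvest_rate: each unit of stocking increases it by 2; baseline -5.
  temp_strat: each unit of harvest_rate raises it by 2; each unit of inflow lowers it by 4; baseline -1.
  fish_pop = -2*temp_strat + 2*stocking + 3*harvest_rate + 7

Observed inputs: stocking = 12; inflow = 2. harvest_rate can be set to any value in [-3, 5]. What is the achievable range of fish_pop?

Intervening on harvest_rate fixes its value directly, overriding its dependence on stocking.
Substituting into the temp_strat equation gives temp_strat = 2*harvest_rate - 9.
fish_pop becomes -harvest_rate + 49.
Linear in harvest_rate, so extremes are at the endpoints: harvest_rate = -3 gives fish_pop = 52; harvest_rate = 5 gives fish_pop = 44.

44 to 52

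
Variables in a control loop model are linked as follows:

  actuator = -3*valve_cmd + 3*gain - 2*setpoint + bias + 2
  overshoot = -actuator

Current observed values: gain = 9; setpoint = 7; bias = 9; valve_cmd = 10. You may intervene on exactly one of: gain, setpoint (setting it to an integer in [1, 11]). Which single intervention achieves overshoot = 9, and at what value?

Intervening on gain: with other inputs at their observed values, overshoot = -3*gain + 33. Solving for 9 gives gain = 8, within [1, 11].
Intervening on setpoint: overshoot = 2*setpoint - 8. Reaching 9 requires setpoint = 17/2, not an integer.

set gain = 8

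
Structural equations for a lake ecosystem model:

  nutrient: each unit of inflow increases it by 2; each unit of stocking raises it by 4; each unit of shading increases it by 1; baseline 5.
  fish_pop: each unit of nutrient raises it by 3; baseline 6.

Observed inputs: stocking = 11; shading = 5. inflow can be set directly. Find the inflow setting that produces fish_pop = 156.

Substituting into the nutrient equation gives nutrient = 2*inflow + 54.
Substituting into the fish_pop equation gives fish_pop = 6*inflow + 168.
Solve 6*inflow + 168 = 156: inflow = (156 - 168) / 6 = -2.

inflow = -2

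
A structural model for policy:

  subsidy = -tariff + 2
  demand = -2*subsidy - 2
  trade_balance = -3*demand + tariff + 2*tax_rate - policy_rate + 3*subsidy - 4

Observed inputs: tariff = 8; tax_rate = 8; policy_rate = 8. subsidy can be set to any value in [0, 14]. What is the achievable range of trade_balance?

Intervening on subsidy fixes its value directly, overriding its dependence on tariff.
Substituting into the trade_balance equation gives trade_balance = 9*subsidy + 18.
Linear in subsidy, so extremes are at the endpoints: subsidy = 0 gives trade_balance = 18; subsidy = 14 gives trade_balance = 144.

18 to 144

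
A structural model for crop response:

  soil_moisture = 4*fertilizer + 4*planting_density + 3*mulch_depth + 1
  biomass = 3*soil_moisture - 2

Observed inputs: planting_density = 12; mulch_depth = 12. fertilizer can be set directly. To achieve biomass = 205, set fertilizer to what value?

Substituting into the soil_moisture equation gives soil_moisture = 4*fertilizer + 85.
Substituting into the biomass equation gives biomass = 12*fertilizer + 253.
Solve 12*fertilizer + 253 = 205: fertilizer = (205 - 253) / 12 = -4.

fertilizer = -4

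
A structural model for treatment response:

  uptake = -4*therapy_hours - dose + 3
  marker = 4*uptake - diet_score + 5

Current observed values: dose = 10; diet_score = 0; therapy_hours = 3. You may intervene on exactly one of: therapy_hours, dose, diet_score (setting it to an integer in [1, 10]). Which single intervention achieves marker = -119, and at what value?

set therapy_hours = 6

Intervening on therapy_hours: with other inputs at their observed values, marker = -16*therapy_hours - 23. Solving for -119 gives therapy_hours = 6, within [1, 10].
Intervening on dose: marker = -4*dose - 31. Reaching -119 requires dose = 22, outside [1, 10].
Intervening on diet_score: marker = -diet_score - 71. Reaching -119 requires diet_score = 48, outside [1, 10].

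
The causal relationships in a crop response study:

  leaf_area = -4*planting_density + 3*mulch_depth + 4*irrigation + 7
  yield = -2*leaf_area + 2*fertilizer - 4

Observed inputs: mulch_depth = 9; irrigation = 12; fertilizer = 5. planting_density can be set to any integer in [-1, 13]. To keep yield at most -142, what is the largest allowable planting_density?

Substituting into the leaf_area equation gives leaf_area = -4*planting_density + 82.
Substituting into the yield equation gives yield = 8*planting_density - 158.
Require 8*planting_density - 158 ≤ -142, so planting_density ≤ 2.
The largest integer in [-1, 13] satisfying this is 2.

planting_density = 2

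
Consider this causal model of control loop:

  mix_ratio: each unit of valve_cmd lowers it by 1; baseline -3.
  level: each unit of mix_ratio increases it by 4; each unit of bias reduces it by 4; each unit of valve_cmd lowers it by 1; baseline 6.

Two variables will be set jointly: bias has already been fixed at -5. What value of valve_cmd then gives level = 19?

With bias held at -5:
Substituting into the level equation gives level = -5*valve_cmd + 14.
Solve -5*valve_cmd + 14 = 19: valve_cmd = (19 - 14) / -5 = -1.

valve_cmd = -1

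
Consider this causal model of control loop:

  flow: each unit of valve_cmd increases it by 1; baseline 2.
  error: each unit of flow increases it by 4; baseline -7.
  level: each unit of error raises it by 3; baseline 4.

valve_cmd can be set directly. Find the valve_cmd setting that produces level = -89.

valve_cmd = -8

Substituting into the error equation gives error = 4*valve_cmd + 1.
level becomes 12*valve_cmd + 7.
Solve 12*valve_cmd + 7 = -89: valve_cmd = (-89 - 7) / 12 = -8.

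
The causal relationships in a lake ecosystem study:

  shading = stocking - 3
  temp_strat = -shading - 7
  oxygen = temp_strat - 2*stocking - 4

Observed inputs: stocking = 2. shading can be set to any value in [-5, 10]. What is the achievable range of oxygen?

Intervening on shading fixes its value directly, overriding its dependence on stocking.
Substituting into the oxygen equation gives oxygen = -shading - 15.
Linear in shading, so extremes are at the endpoints: shading = -5 gives oxygen = -10; shading = 10 gives oxygen = -25.

-25 to -10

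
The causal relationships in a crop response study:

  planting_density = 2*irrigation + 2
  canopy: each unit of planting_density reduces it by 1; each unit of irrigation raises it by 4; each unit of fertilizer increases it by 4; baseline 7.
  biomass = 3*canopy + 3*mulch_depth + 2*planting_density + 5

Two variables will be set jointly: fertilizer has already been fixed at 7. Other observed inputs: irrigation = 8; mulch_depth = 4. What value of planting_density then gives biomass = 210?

With fertilizer held at 7:
Intervening on planting_density fixes its value directly, overriding its dependence on irrigation.
Substituting into the canopy equation gives canopy = -planting_density + 67.
So biomass = -planting_density + 218.
Solve -planting_density + 218 = 210: planting_density = (210 - 218) / -1 = 8.

planting_density = 8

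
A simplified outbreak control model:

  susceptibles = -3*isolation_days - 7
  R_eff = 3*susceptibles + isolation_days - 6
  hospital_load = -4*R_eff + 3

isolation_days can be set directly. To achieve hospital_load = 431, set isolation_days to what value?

isolation_days = 10

Substituting into the R_eff equation gives R_eff = -8*isolation_days - 27.
Substituting into the hospital_load equation gives hospital_load = 32*isolation_days + 111.
Solve 32*isolation_days + 111 = 431: isolation_days = (431 - 111) / 32 = 10.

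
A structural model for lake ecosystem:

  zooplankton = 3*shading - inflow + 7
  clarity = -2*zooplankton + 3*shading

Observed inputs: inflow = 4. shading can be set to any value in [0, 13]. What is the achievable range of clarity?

Substituting into the zooplankton equation gives zooplankton = 3*shading + 3.
So clarity = -3*shading - 6.
Linear in shading, so extremes are at the endpoints: shading = 0 gives clarity = -6; shading = 13 gives clarity = -45.

-45 to -6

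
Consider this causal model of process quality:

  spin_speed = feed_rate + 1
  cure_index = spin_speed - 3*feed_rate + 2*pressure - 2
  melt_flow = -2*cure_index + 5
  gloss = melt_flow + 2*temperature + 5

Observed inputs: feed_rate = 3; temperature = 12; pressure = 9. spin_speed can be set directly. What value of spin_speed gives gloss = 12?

spin_speed = 4

Intervening on spin_speed fixes its value directly, overriding its dependence on feed_rate.
Substituting into the cure_index equation gives cure_index = spin_speed + 7.
So melt_flow = -2*spin_speed - 9.
Substituting into the gloss equation gives gloss = -2*spin_speed + 20.
Solve -2*spin_speed + 20 = 12: spin_speed = (12 - 20) / -2 = 4.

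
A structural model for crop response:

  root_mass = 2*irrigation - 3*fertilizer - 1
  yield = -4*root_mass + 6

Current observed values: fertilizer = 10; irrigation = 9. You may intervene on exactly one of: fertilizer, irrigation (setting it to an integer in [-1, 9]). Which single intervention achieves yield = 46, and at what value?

set fertilizer = 9

Intervening on fertilizer: with other inputs at their observed values, yield = 12*fertilizer - 62. Solving for 46 gives fertilizer = 9, within [-1, 9].
Intervening on irrigation: yield = -8*irrigation + 130. Reaching 46 requires irrigation = 21/2, not an integer.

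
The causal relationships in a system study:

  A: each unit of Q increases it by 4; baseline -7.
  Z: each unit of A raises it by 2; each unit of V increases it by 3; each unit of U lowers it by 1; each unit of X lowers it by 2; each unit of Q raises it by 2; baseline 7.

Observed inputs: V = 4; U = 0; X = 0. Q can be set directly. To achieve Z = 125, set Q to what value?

Substituting into the Z equation gives Z = 10*Q + 5.
Solve 10*Q + 5 = 125: Q = (125 - 5) / 10 = 12.

Q = 12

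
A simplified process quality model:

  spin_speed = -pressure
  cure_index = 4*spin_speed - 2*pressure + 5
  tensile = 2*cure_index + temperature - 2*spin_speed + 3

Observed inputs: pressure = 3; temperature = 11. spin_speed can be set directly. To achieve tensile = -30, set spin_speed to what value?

Intervening on spin_speed fixes its value directly, overriding its dependence on pressure.
Substituting into the cure_index equation gives cure_index = 4*spin_speed - 1.
Substituting into the tensile equation gives tensile = 6*spin_speed + 12.
Solve 6*spin_speed + 12 = -30: spin_speed = (-30 - 12) / 6 = -7.

spin_speed = -7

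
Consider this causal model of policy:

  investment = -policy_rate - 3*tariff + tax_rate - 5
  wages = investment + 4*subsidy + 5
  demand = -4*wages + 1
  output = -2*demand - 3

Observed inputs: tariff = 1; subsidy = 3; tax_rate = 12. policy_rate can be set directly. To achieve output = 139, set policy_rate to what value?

policy_rate = 3

Substituting into the investment equation gives investment = -policy_rate + 4.
Substituting into the wages equation gives wages = -policy_rate + 21.
This gives demand = 4*policy_rate - 83.
Substituting into the output equation gives output = -8*policy_rate + 163.
Solve -8*policy_rate + 163 = 139: policy_rate = (139 - 163) / -8 = 3.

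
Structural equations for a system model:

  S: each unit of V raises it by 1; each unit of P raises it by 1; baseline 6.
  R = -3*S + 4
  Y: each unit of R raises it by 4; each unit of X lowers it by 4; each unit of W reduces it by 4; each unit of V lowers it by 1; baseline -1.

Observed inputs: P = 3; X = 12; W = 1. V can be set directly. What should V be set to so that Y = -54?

V = -7

Substituting into the S equation gives S = V + 9.
This gives R = -3*V - 23.
Substituting into the Y equation gives Y = -13*V - 145.
Solve -13*V - 145 = -54: V = (-54 + 145) / -13 = -7.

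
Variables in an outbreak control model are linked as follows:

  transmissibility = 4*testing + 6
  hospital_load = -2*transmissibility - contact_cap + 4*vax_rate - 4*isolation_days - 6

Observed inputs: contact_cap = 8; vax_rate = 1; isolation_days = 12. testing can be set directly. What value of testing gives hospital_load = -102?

Substituting into the hospital_load equation gives hospital_load = -8*testing - 70.
Solve -8*testing - 70 = -102: testing = (-102 + 70) / -8 = 4.

testing = 4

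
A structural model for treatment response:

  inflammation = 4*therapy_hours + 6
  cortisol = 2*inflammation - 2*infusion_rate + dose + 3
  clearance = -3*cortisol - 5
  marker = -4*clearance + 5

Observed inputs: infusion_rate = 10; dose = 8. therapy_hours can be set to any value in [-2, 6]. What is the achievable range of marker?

-131 to 637

Substituting into the cortisol equation gives cortisol = 8*therapy_hours + 3.
This gives clearance = -24*therapy_hours - 14.
Substituting into the marker equation gives marker = 96*therapy_hours + 61.
Linear in therapy_hours, so extremes are at the endpoints: therapy_hours = -2 gives marker = -131; therapy_hours = 6 gives marker = 637.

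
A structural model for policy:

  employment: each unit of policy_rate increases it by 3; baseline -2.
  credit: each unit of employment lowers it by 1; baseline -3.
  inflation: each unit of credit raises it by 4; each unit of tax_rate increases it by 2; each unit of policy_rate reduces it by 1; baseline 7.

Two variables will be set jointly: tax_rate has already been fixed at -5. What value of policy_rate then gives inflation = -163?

policy_rate = 12

With tax_rate held at -5:
Substituting into the credit equation gives credit = -3*policy_rate - 1.
Substituting into the inflation equation gives inflation = -13*policy_rate - 7.
Solve -13*policy_rate - 7 = -163: policy_rate = (-163 + 7) / -13 = 12.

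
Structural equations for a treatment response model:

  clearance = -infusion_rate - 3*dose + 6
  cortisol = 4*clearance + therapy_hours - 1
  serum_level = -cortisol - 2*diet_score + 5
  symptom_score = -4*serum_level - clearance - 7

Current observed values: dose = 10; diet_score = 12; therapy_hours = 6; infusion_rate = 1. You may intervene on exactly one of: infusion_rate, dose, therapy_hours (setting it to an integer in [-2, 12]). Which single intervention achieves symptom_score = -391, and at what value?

Intervening on infusion_rate: with other inputs at their observed values, symptom_score = -15*infusion_rate - 271. Solving for -391 gives infusion_rate = 8, within [-2, 12].
Intervening on dose: symptom_score = -45*dose + 164. Reaching -391 requires dose = 37/3, not an integer.
Intervening on therapy_hours: symptom_score = 4*therapy_hours - 310. Reaching -391 requires therapy_hours = -81/4, not an integer.

set infusion_rate = 8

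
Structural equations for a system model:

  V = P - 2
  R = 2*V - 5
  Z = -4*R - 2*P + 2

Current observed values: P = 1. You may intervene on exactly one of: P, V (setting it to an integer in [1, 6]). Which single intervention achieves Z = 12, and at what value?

set V = 1

Intervening on P: Z = -10*P + 38. Reaching 12 requires P = 13/5, not an integer.
Intervening on V: with other inputs at their observed values, Z = -8*V + 20. Solving for 12 gives V = 1, within [1, 6].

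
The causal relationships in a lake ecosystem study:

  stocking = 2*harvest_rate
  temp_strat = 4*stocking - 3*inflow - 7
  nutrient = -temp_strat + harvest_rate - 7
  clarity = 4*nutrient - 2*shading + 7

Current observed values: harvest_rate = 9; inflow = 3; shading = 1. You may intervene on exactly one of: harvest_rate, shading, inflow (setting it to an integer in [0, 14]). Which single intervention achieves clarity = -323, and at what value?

set harvest_rate = 13

Intervening on harvest_rate: with other inputs at their observed values, clarity = -28*harvest_rate + 41. Solving for -323 gives harvest_rate = 13, within [0, 14].
Intervening on shading: clarity = -2*shading - 209. Reaching -323 requires shading = 57, outside [0, 14].
Intervening on inflow: clarity = 12*inflow - 247. Reaching -323 requires inflow = -19/3, not an integer.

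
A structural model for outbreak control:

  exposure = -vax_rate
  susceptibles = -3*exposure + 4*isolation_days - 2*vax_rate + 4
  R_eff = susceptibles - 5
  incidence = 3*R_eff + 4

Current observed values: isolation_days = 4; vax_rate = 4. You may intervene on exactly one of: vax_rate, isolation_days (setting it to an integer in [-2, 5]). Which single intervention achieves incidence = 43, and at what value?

set vax_rate = -2

Intervening on vax_rate: with other inputs at their observed values, incidence = 3*vax_rate + 49. Solving for 43 gives vax_rate = -2, within [-2, 5].
Intervening on isolation_days: incidence = 12*isolation_days + 13. Reaching 43 requires isolation_days = 5/2, not an integer.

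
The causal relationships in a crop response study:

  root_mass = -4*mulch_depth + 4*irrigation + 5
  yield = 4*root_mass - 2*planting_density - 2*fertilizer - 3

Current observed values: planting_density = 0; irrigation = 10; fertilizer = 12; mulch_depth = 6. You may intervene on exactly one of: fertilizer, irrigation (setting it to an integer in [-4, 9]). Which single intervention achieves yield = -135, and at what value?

Intervening on fertilizer: yield = -2*fertilizer + 81. Reaching -135 requires fertilizer = 108, outside [-4, 9].
Intervening on irrigation: with other inputs at their observed values, yield = 16*irrigation - 103. Solving for -135 gives irrigation = -2, within [-4, 9].

set irrigation = -2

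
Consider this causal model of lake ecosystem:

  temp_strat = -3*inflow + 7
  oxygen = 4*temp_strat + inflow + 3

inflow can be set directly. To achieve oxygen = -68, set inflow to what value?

Substituting into the oxygen equation gives oxygen = -11*inflow + 31.
Solve -11*inflow + 31 = -68: inflow = (-68 - 31) / -11 = 9.

inflow = 9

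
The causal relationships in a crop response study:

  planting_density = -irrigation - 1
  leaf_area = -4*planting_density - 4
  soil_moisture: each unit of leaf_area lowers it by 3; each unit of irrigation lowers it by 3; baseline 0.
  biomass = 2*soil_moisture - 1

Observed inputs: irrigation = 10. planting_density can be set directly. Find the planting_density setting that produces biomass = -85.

planting_density = -2

Intervening on planting_density fixes its value directly, overriding its dependence on irrigation.
Substituting into the soil_moisture equation gives soil_moisture = 12*planting_density - 18.
Substituting into the biomass equation gives biomass = 24*planting_density - 37.
Solve 24*planting_density - 37 = -85: planting_density = (-85 + 37) / 24 = -2.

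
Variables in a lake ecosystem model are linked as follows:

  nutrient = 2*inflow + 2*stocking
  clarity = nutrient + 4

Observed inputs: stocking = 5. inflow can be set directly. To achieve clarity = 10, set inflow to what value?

inflow = -2

Substituting into the nutrient equation gives nutrient = 2*inflow + 10.
Substituting into the clarity equation gives clarity = 2*inflow + 14.
Solve 2*inflow + 14 = 10: inflow = (10 - 14) / 2 = -2.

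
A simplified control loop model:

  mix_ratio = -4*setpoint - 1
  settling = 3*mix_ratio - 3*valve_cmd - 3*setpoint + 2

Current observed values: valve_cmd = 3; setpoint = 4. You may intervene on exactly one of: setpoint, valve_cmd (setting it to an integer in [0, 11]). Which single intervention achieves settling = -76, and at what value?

set valve_cmd = 5

Intervening on setpoint: settling = -15*setpoint - 10. Reaching -76 requires setpoint = 22/5, not an integer.
Intervening on valve_cmd: with other inputs at their observed values, settling = -3*valve_cmd - 61. Solving for -76 gives valve_cmd = 5, within [0, 11].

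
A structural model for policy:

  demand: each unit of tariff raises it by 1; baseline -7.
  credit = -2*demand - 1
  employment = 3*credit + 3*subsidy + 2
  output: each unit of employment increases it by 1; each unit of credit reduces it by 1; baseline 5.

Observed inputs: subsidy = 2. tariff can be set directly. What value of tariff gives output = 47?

tariff = -2

Substituting into the credit equation gives credit = -2*tariff + 13.
Substituting into the employment equation gives employment = -6*tariff + 47.
output becomes -4*tariff + 39.
Solve -4*tariff + 39 = 47: tariff = (47 - 39) / -4 = -2.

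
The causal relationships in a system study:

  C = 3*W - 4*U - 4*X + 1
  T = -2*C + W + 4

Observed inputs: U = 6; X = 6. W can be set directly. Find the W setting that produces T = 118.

W = -4

Substituting into the C equation gives C = 3*W - 47.
Substituting into the T equation gives T = -5*W + 98.
Solve -5*W + 98 = 118: W = (118 - 98) / -5 = -4.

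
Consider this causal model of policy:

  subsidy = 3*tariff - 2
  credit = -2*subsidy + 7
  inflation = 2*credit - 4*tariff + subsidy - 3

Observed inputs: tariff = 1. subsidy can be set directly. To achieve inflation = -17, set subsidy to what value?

subsidy = 8

Intervening on subsidy fixes its value directly, overriding its dependence on tariff.
Substituting into the inflation equation gives inflation = -3*subsidy + 7.
Solve -3*subsidy + 7 = -17: subsidy = (-17 - 7) / -3 = 8.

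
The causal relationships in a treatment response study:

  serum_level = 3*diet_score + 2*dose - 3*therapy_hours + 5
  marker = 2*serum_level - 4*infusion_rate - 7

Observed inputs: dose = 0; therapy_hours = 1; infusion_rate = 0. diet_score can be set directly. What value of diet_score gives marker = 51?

diet_score = 9

Substituting into the serum_level equation gives serum_level = 3*diet_score + 2.
marker becomes 6*diet_score - 3.
Solve 6*diet_score - 3 = 51: diet_score = (51 + 3) / 6 = 9.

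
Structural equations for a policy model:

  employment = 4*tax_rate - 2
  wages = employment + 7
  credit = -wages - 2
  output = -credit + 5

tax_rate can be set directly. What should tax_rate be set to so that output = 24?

tax_rate = 3

Substituting into the wages equation gives wages = 4*tax_rate + 5.
Substituting into the credit equation gives credit = -4*tax_rate - 7.
Substituting into the output equation gives output = 4*tax_rate + 12.
Solve 4*tax_rate + 12 = 24: tax_rate = (24 - 12) / 4 = 3.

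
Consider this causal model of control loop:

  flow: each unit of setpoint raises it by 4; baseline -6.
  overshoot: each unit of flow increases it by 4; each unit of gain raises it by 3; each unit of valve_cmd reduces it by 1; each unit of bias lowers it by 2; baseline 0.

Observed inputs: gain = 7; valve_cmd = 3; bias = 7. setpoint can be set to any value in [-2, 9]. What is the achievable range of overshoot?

-52 to 124

Substituting into the overshoot equation gives overshoot = 16*setpoint - 20.
Linear in setpoint, so extremes are at the endpoints: setpoint = -2 gives overshoot = -52; setpoint = 9 gives overshoot = 124.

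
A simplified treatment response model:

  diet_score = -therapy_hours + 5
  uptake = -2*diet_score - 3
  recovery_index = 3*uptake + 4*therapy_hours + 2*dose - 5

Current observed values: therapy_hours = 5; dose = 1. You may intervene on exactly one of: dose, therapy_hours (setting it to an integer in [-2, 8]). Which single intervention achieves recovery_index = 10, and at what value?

Intervening on dose: with other inputs at their observed values, recovery_index = 2*dose + 6. Solving for 10 gives dose = 2, within [-2, 8].
Intervening on therapy_hours: recovery_index = 10*therapy_hours - 42. Reaching 10 requires therapy_hours = 26/5, not an integer.

set dose = 2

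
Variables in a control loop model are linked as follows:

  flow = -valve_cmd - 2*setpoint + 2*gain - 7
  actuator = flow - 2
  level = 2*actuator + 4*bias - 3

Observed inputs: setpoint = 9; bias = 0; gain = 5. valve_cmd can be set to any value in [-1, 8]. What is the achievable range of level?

-53 to -35

Substituting into the flow equation gives flow = -valve_cmd - 15.
actuator becomes -valve_cmd - 17.
level becomes -2*valve_cmd - 37.
Linear in valve_cmd, so extremes are at the endpoints: valve_cmd = -1 gives level = -35; valve_cmd = 8 gives level = -53.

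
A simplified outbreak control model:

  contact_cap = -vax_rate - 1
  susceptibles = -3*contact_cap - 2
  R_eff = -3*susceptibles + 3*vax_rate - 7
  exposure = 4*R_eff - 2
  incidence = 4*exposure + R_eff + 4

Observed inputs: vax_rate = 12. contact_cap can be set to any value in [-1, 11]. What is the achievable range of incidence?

438 to 2274

Intervening on contact_cap fixes its value directly, overriding its dependence on vax_rate.
Substituting into the R_eff equation gives R_eff = 9*contact_cap + 35.
This gives exposure = 36*contact_cap + 138.
Substituting into the incidence equation gives incidence = 153*contact_cap + 591.
Linear in contact_cap, so extremes are at the endpoints: contact_cap = -1 gives incidence = 438; contact_cap = 11 gives incidence = 2274.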